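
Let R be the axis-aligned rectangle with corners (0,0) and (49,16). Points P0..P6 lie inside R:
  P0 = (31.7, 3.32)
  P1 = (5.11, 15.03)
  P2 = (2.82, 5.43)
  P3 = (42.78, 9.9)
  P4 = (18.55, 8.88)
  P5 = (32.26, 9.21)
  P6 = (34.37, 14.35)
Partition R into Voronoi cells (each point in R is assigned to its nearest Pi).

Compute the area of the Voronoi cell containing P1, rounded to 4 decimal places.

1. box [0,49]×[0,16]: [(0, 0) (49, 0) (49, 16) (0, 16)]
2. ⊥bis P1·P0 via (18.405,9.175): [(0, 0) (14.3644, 0) (21.4107, 16) (0, 16)]  |A|=286.2006
3. ⊥bis P1·P2 via (3.965,10.23): [(0, 11.1758) (17.4527, 7.0126) (21.4107, 16) (0, 16)]  |A|=138.3104
4. ⊥bis P1·P3 via (23.945,12.465): [(0, 11.1758) (17.4527, 7.0126) (21.4107, 16) (0, 16)]  |A|=138.3104
5. ⊥bis P1·P4 via (11.83,11.955): [(0, 11.1758) (10.3443, 8.7083) (13.6809, 16) (0, 16)]  |A|=74.8304
6. ⊥bis P1·P5 via (18.685,12.12): [(0, 11.1758) (10.3443, 8.7083) (13.6809, 16) (0, 16)]  |A|=74.8304
7. ⊥bis P1·P6 via (19.74,14.69): [(0, 11.1758) (10.3443, 8.7083) (13.6809, 16) (0, 16)]  |A|=74.8304
8. canonical 4-gon: [(0, 11.1758) (10.3443, 8.7083) (13.6809, 16) (0, 16)]
9. shoelace: 74.8304

Area of P1's cell: 74.8304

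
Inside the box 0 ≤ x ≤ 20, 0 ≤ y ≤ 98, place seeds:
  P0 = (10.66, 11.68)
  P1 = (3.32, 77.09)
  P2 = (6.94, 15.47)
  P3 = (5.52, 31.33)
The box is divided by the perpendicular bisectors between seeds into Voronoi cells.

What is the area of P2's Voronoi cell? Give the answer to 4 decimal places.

1. box [0,20]×[0,98]: [(0, 0) (20, 0) (20, 98) (0, 98)]
2. ⊥bis P2·P0 via (8.8,13.575): [(0, 4.9375) (20, 24.5681) (20, 98) (0, 98)]  |A|=1664.9433
3. ⊥bis P2·P1 via (5.13,46.28): [(0, 45.9786) (0, 4.9375) (20, 24.5681) (20, 47.1536)]  |A|=636.2652
4. ⊥bis P2·P3 via (6.23,23.4): [(0, 22.8422) (0, 4.9375) (20, 24.5681) (20, 24.6329)]  |A|=179.6941
5. canonical 4-gon: [(0, 22.8422) (0, 4.9375) (20, 24.5681) (20, 24.6329)]
6. shoelace: 179.6941

Area of P2's cell: 179.6941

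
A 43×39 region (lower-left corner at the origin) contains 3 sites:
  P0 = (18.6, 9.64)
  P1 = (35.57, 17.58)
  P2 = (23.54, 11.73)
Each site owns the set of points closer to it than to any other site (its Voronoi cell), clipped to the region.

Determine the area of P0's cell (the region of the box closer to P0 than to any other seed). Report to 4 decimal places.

Area of P0's cell: 676.2825

1. box [0,43]×[0,39]: [(0, 0) (43, 0) (43, 39) (0, 39)]
2. ⊥bis P0·P1 via (27.085,13.61): [(0, 0) (33.4529, 0) (15.2054, 39) (0, 39)]  |A|=948.8373
3. ⊥bis P0·P2 via (21.07,10.685): [(0, 0) (25.5906, 0) (9.0906, 39) (0, 39)]  |A|=676.2825
4. canonical 4-gon: [(0, 0) (25.5906, 0) (9.0906, 39) (0, 39)]
5. shoelace: 676.2825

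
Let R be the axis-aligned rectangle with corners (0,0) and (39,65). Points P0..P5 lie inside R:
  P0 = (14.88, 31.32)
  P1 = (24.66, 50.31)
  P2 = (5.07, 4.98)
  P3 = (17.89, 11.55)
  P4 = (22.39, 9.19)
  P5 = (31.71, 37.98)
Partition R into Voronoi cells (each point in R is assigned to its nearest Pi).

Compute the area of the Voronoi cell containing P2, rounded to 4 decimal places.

Area of P2's cell: 216.3096

1. box [0,39]×[0,65]: [(0, 0) (39, 0) (39, 65) (0, 65)]
2. ⊥bis P2·P0 via (9.975,18.15): [(0, 21.8651) (0, 0) (39, 0) (39, 7.34)]  |A|=569.4988
3. ⊥bis P2·P1 via (14.865,27.645): [(0, 21.8651) (0, 0) (39, 0) (39, 7.34)]  |A|=569.4988
4. ⊥bis P2·P3 via (11.48,8.265): [(5.5742, 19.789) (0, 21.8651) (0, 0) (15.7157, 0)]  |A|=216.4384
5. ⊥bis P2·P4 via (13.73,7.085): [(15.2144, 0.978) (5.5742, 19.789) (0, 21.8651) (0, 0) (15.4522, 0)]  |A|=216.3096
6. ⊥bis P2·P5 via (18.39,21.48): [(15.2144, 0.978) (5.5742, 19.789) (0, 21.8651) (0, 0) (15.4522, 0)]  |A|=216.3096
7. canonical 5-gon: [(15.2144, 0.978) (5.5742, 19.789) (0, 21.8651) (0, 0) (15.4522, 0)]
8. shoelace: 216.3096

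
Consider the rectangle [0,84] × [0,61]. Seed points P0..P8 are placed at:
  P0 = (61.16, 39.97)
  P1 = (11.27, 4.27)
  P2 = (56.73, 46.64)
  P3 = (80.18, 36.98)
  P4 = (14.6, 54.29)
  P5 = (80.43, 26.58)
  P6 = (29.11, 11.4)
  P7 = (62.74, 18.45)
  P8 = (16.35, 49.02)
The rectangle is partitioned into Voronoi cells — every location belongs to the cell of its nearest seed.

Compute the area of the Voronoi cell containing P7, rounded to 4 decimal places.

Area of P7's cell: 842.2049

1. box [0,84]×[0,61]: [(0, 0) (84, 0) (84, 61) (0, 61)]
2. ⊥bis P7·P0 via (61.95,29.21): [(0, 24.6616) (0, 0) (84, 0) (84, 30.8289)]  |A|=2330.6026
3. ⊥bis P7·P1 via (37.005,11.36): [(32.6794, 27.0609) (40.1347, 0) (84, 0) (84, 30.8289)]  |A|=1384.5979
4. ⊥bis P7·P2 via (59.735,32.545): [(34.7119, 27.2102) (32.7533, 26.7926) (40.1347, 0) (84, 0) (84, 30.8289)]  |A|=1384.3197
5. ⊥bis P7·P3 via (71.46,27.715): [(69.2983, 29.7495) (34.7119, 27.2102) (32.7533, 26.7926) (40.1347, 0) (84, 0) (84, 15.9126)]  |A|=1274.6727
6. ⊥bis P7·P4 via (38.67,36.37): [(69.2983, 29.7495) (34.7119, 27.2102) (32.7533, 26.7926) (40.1347, 0) (84, 0) (84, 15.9126)]  |A|=1274.6727
7. ⊥bis P7·P5 via (71.585,22.515): [(68.294, 29.6758) (34.7119, 27.2102) (32.7533, 26.7926) (40.1347, 0) (81.9325, 0)]  |A|=1111.5432
8. ⊥bis P7·P6 via (45.925,14.925): [(68.294, 29.6758) (43.2187, 27.8347) (49.0538, 0) (81.9325, 0)]  |A|=842.2049
9. ⊥bis P7·P8 via (39.545,33.735): [(68.294, 29.6758) (43.2187, 27.8347) (49.0538, 0) (81.9325, 0)]  |A|=842.2049
10. canonical 4-gon: [(68.294, 29.6758) (43.2187, 27.8347) (49.0538, 0) (81.9325, 0)]
11. shoelace: 842.2049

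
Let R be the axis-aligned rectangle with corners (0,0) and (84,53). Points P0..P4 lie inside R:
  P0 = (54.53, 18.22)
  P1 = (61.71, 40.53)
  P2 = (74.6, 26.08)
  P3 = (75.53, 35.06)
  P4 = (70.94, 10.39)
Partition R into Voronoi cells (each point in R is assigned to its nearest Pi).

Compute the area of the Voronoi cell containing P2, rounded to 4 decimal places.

1. box [0,84]×[0,53]: [(0, 0) (84, 0) (84, 53) (0, 53)]
2. ⊥bis P2·P0 via (64.565,22.15): [(73.2396, 0) (84, 0) (84, 53) (52.4832, 53)]  |A|=1120.3451
3. ⊥bis P2·P1 via (68.155,33.305): [(62.2569, 28.0436) (73.2396, 0) (84, 0) (84, 47.4394)]  |A|=666.6208
4. ⊥bis P2·P3 via (75.065,30.57): [(66.1267, 31.4957) (62.2569, 28.0436) (73.2396, 0) (84, 0) (84, 29.6447)]  |A|=507.5955
5. ⊥bis P2·P4 via (72.77,18.235): [(66.1267, 31.4957) (62.2569, 28.0436) (65.4274, 19.9478) (84, 15.6154) (84, 29.6447)]  |A|=255.2635
6. canonical 5-gon: [(66.1267, 31.4957) (62.2569, 28.0436) (65.4274, 19.9478) (84, 15.6154) (84, 29.6447)]
7. shoelace: 255.2635

Area of P2's cell: 255.2635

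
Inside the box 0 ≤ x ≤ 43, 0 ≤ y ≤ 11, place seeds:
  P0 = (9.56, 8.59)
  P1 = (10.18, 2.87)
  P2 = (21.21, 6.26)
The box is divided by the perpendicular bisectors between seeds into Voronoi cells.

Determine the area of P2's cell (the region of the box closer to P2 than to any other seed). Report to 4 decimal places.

1. box [0,43]×[0,11]: [(0, 0) (43, 0) (43, 11) (0, 11)]
2. ⊥bis P2·P0 via (15.385,7.425): [(13.9, 0) (43, 0) (43, 11) (16.1, 11)]  |A|=308
3. ⊥bis P2·P1 via (15.695,4.565): [(15.1607, 6.3035) (17.098, 0) (43, 0) (43, 11) (16.1, 11)]  |A|=297.9207
4. canonical 5-gon: [(15.1607, 6.3035) (17.098, 0) (43, 0) (43, 11) (16.1, 11)]
5. shoelace: 297.9207

Area of P2's cell: 297.9207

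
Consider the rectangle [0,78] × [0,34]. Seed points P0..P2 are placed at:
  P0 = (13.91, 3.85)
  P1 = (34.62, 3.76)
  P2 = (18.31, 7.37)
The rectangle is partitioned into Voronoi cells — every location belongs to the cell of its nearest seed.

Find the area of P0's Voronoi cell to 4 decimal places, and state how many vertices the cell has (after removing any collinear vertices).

1. box [0,78]×[0,34]: [(0, 0) (78, 0) (78, 34) (0, 34)]
2. ⊥bis P0·P1 via (24.265,3.805): [(0, 0) (24.2485, 0) (24.3962, 34) (0, 34)]  |A|=826.9596
3. ⊥bis P0·P2 via (16.11,5.61): [(0, 25.7475) (0, 0) (20.598, 0)]  |A|=265.1735
4. canonical 3-gon: [(0, 25.7475) (0, 0) (20.598, 0)]
5. shoelace: 265.1735

Area of P0's cell: 265.1735 (3 vertices)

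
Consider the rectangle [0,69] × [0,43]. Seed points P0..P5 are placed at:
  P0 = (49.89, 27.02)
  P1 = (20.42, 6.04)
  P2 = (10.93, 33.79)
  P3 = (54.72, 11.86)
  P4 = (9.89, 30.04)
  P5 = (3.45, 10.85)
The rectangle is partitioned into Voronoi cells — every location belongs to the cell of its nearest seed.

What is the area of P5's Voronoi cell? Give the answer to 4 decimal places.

Area of P5's cell: 250.2690

1. box [0,69]×[0,43]: [(0, 0) (69, 0) (69, 43) (0, 43)]
2. ⊥bis P5·P0 via (26.67,18.935): [(0, 0) (33.263, 0) (18.2908, 43) (0, 43)]  |A|=1108.4062
3. ⊥bis P5·P1 via (11.935,8.445): [(0, 0) (9.5413, 0) (20.1863, 37.5561) (18.2908, 43) (0, 43)]  |A|=662.9596
4. ⊥bis P5·P2 via (7.19,22.32): [(0, 24.6644) (0, 0) (9.5413, 0) (15.1336, 19.7298)]  |A|=280.7553
5. ⊥bis P5·P3 via (29.085,11.355): [(0, 24.6644) (0, 0) (9.5413, 0) (15.1336, 19.7298)]  |A|=280.7553
6. ⊥bis P5·P4 via (6.67,20.445): [(0, 22.6834) (0, 0) (9.5413, 0) (14.5836, 17.7893)]  |A|=250.269
7. canonical 4-gon: [(0, 22.6834) (0, 0) (9.5413, 0) (14.5836, 17.7893)]
8. shoelace: 250.269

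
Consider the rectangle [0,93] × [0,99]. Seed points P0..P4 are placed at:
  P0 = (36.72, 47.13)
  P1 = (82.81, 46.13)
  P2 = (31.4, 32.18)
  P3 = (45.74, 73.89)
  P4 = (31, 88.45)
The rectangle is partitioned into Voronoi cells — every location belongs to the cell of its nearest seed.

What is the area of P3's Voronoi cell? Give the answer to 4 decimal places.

Area of P3's cell: 1625.2050

1. box [0,93]×[0,99]: [(0, 0) (93, 0) (93, 99) (0, 99)]
2. ⊥bis P3·P0 via (41.23,60.51): [(0, 74.4074) (93, 43.0599) (93, 99) (0, 99)]  |A|=3744.7715
3. ⊥bis P3·P1 via (64.275,60.01): [(0, 74.4074) (59.9294, 54.207) (93, 98.3686) (93, 99) (0, 99)]  |A|=2830.2244
4. ⊥bis P3·P2 via (38.57,53.035): [(0, 74.4074) (59.9294, 54.207) (93, 98.3686) (93, 99) (0, 99)]  |A|=2830.2244
5. ⊥bis P3·P4 via (38.37,81.17): [(23.7743, 66.3938) (59.9294, 54.207) (93, 98.3686) (93, 99) (55.9823, 99)]  |A|=1625.205
6. canonical 5-gon: [(23.7743, 66.3938) (59.9294, 54.207) (93, 98.3686) (93, 99) (55.9823, 99)]
7. shoelace: 1625.205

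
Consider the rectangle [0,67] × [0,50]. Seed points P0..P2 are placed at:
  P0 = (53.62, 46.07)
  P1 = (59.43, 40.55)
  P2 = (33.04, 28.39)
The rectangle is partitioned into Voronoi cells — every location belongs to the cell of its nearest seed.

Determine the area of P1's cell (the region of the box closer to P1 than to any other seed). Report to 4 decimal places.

Area of P1's cell: 619.2948

1. box [0,67]×[0,50]: [(0, 0) (67, 0) (67, 50) (0, 50)]
2. ⊥bis P1·P0 via (56.525,43.31): [(15.3768, 0) (67, 0) (67, 50) (62.8811, 50)]  |A|=1393.5538
3. ⊥bis P1·P2 via (46.235,34.47): [(46.8527, 33.1295) (62.1181, 0) (67, 0) (67, 50) (62.8811, 50)]  |A|=619.2948
4. canonical 5-gon: [(46.8527, 33.1295) (62.1181, 0) (67, 0) (67, 50) (62.8811, 50)]
5. shoelace: 619.2948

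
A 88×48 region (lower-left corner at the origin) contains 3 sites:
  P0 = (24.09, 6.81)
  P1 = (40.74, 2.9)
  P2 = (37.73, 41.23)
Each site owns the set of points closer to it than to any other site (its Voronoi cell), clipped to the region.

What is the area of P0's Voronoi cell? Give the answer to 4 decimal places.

Area of P0's cell: 1001.7389

1. box [0,88]×[0,48]: [(0, 0) (88, 0) (88, 48) (0, 48)]
2. ⊥bis P0·P1 via (32.415,4.855): [(0, 0) (31.2749, 0) (42.5469, 48) (0, 48)]  |A|=1771.7238
3. ⊥bis P0·P2 via (30.91,24.02): [(0, 36.2691) (0, 0) (31.2749, 0) (36.4043, 21.8427)]  |A|=1001.7389
4. canonical 4-gon: [(0, 36.2691) (0, 0) (31.2749, 0) (36.4043, 21.8427)]
5. shoelace: 1001.7389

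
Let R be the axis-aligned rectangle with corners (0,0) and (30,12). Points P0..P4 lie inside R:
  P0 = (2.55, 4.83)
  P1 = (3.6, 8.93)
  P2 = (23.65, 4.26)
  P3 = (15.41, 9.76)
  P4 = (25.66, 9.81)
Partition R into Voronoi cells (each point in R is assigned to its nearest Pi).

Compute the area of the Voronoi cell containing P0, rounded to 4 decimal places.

1. box [0,30]×[0,12]: [(0, 0) (30, 0) (30, 12) (0, 12)]
2. ⊥bis P0·P1 via (3.075,6.88): [(0, 7.6675) (0, 0) (29.9398, 0)]  |A|=114.7816
3. ⊥bis P0·P2 via (13.1,4.545): [(13.0938, 4.3142) (0, 7.6675) (0, 0) (12.9772, 0)]  |A|=78.1915
4. ⊥bis P0·P3 via (8.98,7.295): [(9.7993, 5.1579) (0, 7.6675) (0, 0) (11.7766, 0)]  |A|=67.9394
5. ⊥bis P0·P4 via (14.105,7.32): [(9.7993, 5.1579) (0, 7.6675) (0, 0) (11.7766, 0)]  |A|=67.9394
6. canonical 4-gon: [(9.7993, 5.1579) (0, 7.6675) (0, 0) (11.7766, 0)]
7. shoelace: 67.9394

Area of P0's cell: 67.9394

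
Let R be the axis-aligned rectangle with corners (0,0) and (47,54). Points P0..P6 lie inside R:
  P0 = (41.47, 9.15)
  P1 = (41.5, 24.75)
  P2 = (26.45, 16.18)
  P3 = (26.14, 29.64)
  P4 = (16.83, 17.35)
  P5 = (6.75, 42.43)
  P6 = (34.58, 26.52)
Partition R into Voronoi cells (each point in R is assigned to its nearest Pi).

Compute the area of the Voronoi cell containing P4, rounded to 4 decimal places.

1. box [0,47]×[0,54]: [(0, 0) (47, 0) (47, 54) (0, 54)]
2. ⊥bis P4·P0 via (29.15,13.25): [(0, 0) (24.7405, 0) (42.7113, 54) (0, 54)]  |A|=1821.1982
3. ⊥bis P4·P1 via (29.165,21.05): [(0, 0) (24.7405, 0) (30.3884, 16.9713) (19.2813, 54) (0, 54)]  |A|=1387.4084
4. ⊥bis P4·P2 via (21.64,16.765): [(0, 0) (19.601, 0) (24.1817, 37.6633) (19.2813, 54) (0, 54)]  |A|=1179.5216
5. ⊥bis P4·P3 via (21.485,23.495): [(0, 39.7705) (0, 0) (19.601, 0) (22.3764, 22.8197)]  |A|=668.6047
6. ⊥bis P4·P5 via (11.79,29.89): [(12.6087, 30.219) (0, 25.1514) (0, 0) (19.601, 0) (22.3764, 22.8197)]  |A|=576.4414
7. ⊥bis P4·P6 via (25.705,21.935): [(12.6087, 30.219) (0, 25.1514) (0, 0) (19.601, 0) (22.3764, 22.8197)]  |A|=576.4414
8. canonical 5-gon: [(12.6087, 30.219) (0, 25.1514) (0, 0) (19.601, 0) (22.3764, 22.8197)]
9. shoelace: 576.4414

Area of P4's cell: 576.4414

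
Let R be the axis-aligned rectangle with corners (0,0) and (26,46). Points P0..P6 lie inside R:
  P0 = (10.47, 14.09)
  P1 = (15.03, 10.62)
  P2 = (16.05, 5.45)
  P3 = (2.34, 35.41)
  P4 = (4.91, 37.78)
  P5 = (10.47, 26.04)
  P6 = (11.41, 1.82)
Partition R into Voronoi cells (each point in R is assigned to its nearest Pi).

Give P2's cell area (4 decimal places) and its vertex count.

Area of P2's cell: 109.4295 (4 vertices)

1. box [0,26]×[0,46]: [(0, 0) (26, 0) (26, 46) (0, 46)]
2. ⊥bis P2·P0 via (13.26,9.77): [(0, 1.2063) (0, 0) (26, 0) (26, 17.9979)]  |A|=249.6542
3. ⊥bis P2·P1 via (15.54,8.035): [(8.389, 6.6242) (0, 1.2063) (0, 0) (26, 0) (26, 10.0987)]  |A|=180.0976
4. ⊥bis P2·P3 via (9.195,20.43): [(8.389, 6.6242) (0, 1.2063) (0, 0) (26, 0) (26, 10.0987)]  |A|=180.0976
5. ⊥bis P2·P4 via (10.48,21.615): [(8.389, 6.6242) (0, 1.2063) (0, 0) (26, 0) (26, 10.0987)]  |A|=180.0976
6. ⊥bis P2·P5 via (13.26,15.745): [(8.389, 6.6242) (0, 1.2063) (0, 0) (26, 0) (26, 10.0987)]  |A|=180.0976
7. ⊥bis P2·P6 via (13.73,3.635): [(10.99, 7.1373) (16.5738, 0) (26, 0) (26, 10.0987)]  |A|=109.4295
8. canonical 4-gon: [(10.99, 7.1373) (16.5738, 0) (26, 0) (26, 10.0987)]
9. shoelace: 109.4295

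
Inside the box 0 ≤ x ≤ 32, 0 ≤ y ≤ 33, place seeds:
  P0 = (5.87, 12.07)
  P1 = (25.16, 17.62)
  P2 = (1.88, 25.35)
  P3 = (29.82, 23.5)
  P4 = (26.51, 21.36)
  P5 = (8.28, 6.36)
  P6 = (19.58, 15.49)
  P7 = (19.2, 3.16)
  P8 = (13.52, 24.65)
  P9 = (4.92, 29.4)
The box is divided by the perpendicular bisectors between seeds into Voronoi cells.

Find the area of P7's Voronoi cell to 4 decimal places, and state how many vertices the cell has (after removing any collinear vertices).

1. box [0,32]×[0,33]: [(0, 0) (32, 0) (32, 33) (0, 33)]
2. ⊥bis P7·P0 via (12.535,7.615): [(7.445, 0) (32, 0) (32, 33) (29.5028, 33)]  |A|=446.3618
3. ⊥bis P7·P1 via (22.18,10.39): [(16.0725, 12.9073) (7.445, 0) (32, 0) (32, 6.3425)]  |A|=208.9798
4. ⊥bis P7·P2 via (10.54,14.255): [(16.0725, 12.9073) (7.445, 0) (32, 0) (32, 6.3425)]  |A|=208.9798
5. ⊥bis P7·P3 via (24.51,13.33): [(16.0725, 12.9073) (7.445, 0) (32, 0) (32, 6.3425)]  |A|=208.9798
6. ⊥bis P7·P4 via (22.855,12.26): [(16.0725, 12.9073) (7.445, 0) (32, 0) (32, 6.3425)]  |A|=208.9798
7. ⊥bis P7·P5 via (13.74,4.76): [(16.1216, 12.8871) (12.3451, 0) (32, 0) (32, 6.3425)]  |A|=177.0015
8. ⊥bis P7·P6 via (19.39,9.325): [(25.1982, 9.146) (15.1163, 9.4567) (12.3451, 0) (32, 0) (32, 6.3425)]  |A|=159.553
9. ⊥bis P7·P8 via (16.36,13.905): [(25.1982, 9.146) (15.1163, 9.4567) (12.3451, 0) (32, 0) (32, 6.3425)]  |A|=159.553
10. ⊥bis P7·P9 via (12.06,16.28): [(25.1982, 9.146) (15.1163, 9.4567) (12.3451, 0) (32, 0) (32, 6.3425)]  |A|=159.553
11. canonical 5-gon: [(25.1982, 9.146) (15.1163, 9.4567) (12.3451, 0) (32, 0) (32, 6.3425)]
12. shoelace: 159.553

Area of P7's cell: 159.5530 (5 vertices)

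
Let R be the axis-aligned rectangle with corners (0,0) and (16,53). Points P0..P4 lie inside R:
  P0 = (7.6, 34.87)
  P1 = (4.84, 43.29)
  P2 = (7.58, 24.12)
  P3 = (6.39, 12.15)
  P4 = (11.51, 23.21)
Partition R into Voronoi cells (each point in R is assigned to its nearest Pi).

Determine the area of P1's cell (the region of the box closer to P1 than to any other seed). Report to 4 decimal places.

Area of P1's cell: 213.3845

1. box [0,16]×[0,53]: [(0, 0) (16, 0) (16, 53) (0, 53)]
2. ⊥bis P1·P0 via (6.22,39.08): [(0, 37.0411) (16, 42.2858) (16, 53) (0, 53)]  |A|=213.3845
3. ⊥bis P1·P2 via (6.21,33.705): [(0, 37.0411) (16, 42.2858) (16, 53) (0, 53)]  |A|=213.3845
4. ⊥bis P1·P3 via (5.615,27.72): [(0, 37.0411) (16, 42.2858) (16, 53) (0, 53)]  |A|=213.3845
5. ⊥bis P1·P4 via (8.175,33.25): [(0, 37.0411) (16, 42.2858) (16, 53) (0, 53)]  |A|=213.3845
6. canonical 4-gon: [(0, 37.0411) (16, 42.2858) (16, 53) (0, 53)]
7. shoelace: 213.3845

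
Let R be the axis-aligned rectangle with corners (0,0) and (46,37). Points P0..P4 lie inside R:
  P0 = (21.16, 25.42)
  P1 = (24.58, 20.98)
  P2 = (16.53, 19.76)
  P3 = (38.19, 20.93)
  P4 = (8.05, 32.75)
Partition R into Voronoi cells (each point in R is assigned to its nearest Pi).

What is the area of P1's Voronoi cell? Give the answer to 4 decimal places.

1. box [0,46]×[0,37]: [(0, 0) (46, 0) (46, 37) (0, 37)]
2. ⊥bis P1·P0 via (22.87,23.2): [(0, 5.5839) (0, 0) (46, 0) (46, 37) (40.7858, 37)]  |A|=1061.3352
3. ⊥bis P1·P2 via (20.555,20.37): [(20.4129, 21.3074) (23.6421, 0) (46, 0) (46, 37) (40.7858, 37)]  |A|=752.467
4. ⊥bis P1·P3 via (31.385,20.955): [(31.4174, 29.7838) (20.4129, 21.3074) (23.6421, 0) (31.308, 0)]  |A|=245.0844
5. ⊥bis P1·P4 via (16.315,26.865): [(31.4174, 29.7838) (20.4129, 21.3074) (23.6421, 0) (31.308, 0)]  |A|=245.0844
6. canonical 4-gon: [(31.4174, 29.7838) (20.4129, 21.3074) (23.6421, 0) (31.308, 0)]
7. shoelace: 245.0844

Area of P1's cell: 245.0844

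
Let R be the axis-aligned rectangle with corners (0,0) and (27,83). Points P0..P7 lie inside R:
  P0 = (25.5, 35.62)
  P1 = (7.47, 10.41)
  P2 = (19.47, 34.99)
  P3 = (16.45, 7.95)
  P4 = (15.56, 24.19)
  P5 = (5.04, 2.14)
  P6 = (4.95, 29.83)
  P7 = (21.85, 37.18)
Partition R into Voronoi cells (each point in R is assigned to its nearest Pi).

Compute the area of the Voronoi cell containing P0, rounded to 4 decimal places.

Area of P0's cell: 54.3652

1. box [0,27]×[0,83]: [(0, 0) (27, 0) (27, 83) (0, 83)]
2. ⊥bis P0·P1 via (16.485,23.015): [(0, 34.8049) (27, 15.4948) (27, 83) (0, 83)]  |A|=1561.9541
3. ⊥bis P0·P2 via (22.485,35.305): [(24.3573, 17.3848) (27, 15.4948) (27, 83) (17.5019, 83)]  |A|=400.8079
4. ⊥bis P0·P3 via (20.975,21.785): [(24.0009, 20.7953) (27, 19.8144) (27, 83) (17.5019, 83)]  |A|=390.1607
5. ⊥bis P0·P4 via (20.53,29.905): [(23.3009, 27.4953) (27, 24.2784) (27, 83) (17.5019, 83)]  |A|=372.2009
6. ⊥bis P0·P5 via (15.27,18.88): [(23.3009, 27.4953) (27, 24.2784) (27, 83) (17.5019, 83)]  |A|=372.2009
7. ⊥bis P0·P6 via (15.225,32.725): [(23.3009, 27.4953) (27, 24.2784) (27, 83) (17.5019, 83)]  |A|=372.2009
8. ⊥bis P0·P7 via (23.675,36.4): [(22.6268, 33.9475) (23.3009, 27.4953) (27, 24.2784) (27, 44.1796)]  |A|=54.3652
9. canonical 4-gon: [(22.6268, 33.9475) (23.3009, 27.4953) (27, 24.2784) (27, 44.1796)]
10. shoelace: 54.3652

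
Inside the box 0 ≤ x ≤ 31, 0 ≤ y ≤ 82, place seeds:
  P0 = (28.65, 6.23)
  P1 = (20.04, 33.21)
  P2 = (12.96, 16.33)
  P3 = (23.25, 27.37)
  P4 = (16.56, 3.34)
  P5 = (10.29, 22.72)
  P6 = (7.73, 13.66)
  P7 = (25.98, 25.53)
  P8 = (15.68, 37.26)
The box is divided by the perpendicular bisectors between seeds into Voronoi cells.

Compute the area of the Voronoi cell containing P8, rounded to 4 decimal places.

Area of P8's cell: 1406.4239

1. box [0,31]×[0,82]: [(0, 0) (31, 0) (31, 82) (0, 82)]
2. ⊥bis P8·P0 via (22.165,21.745): [(0, 12.4804) (31, 25.4379) (31, 82) (0, 82)]  |A|=1954.2665
3. ⊥bis P8·P1 via (17.86,35.235): [(0, 16.0079) (31, 49.3808) (31, 82) (0, 82)]  |A|=1528.4749
4. ⊥bis P8·P2 via (14.32,26.795): [(0, 28.656) (10.4833, 27.2936) (31, 49.3808) (31, 82) (0, 82)]  |A|=1462.1786
5. ⊥bis P8·P3 via (19.465,32.315): [(0, 28.656) (10.4833, 27.2936) (31, 49.3808) (31, 82) (0, 82)]  |A|=1462.1786
6. ⊥bis P8·P4 via (16.12,20.3): [(0, 28.656) (10.4833, 27.2936) (31, 49.3808) (31, 82) (0, 82)]  |A|=1462.1786
7. ⊥bis P8·P5 via (12.985,29.99): [(0, 34.8036) (12.9872, 29.9892) (31, 49.3808) (31, 82) (0, 82)]  |A|=1406.4239
8. ⊥bis P8·P6 via (11.705,25.46): [(0, 34.8036) (12.9872, 29.9892) (31, 49.3808) (31, 82) (0, 82)]  |A|=1406.4239
9. ⊥bis P8·P7 via (20.83,31.395): [(0, 34.8036) (12.9872, 29.9892) (31, 49.3808) (31, 82) (0, 82)]  |A|=1406.4239
10. canonical 5-gon: [(0, 34.8036) (12.9872, 29.9892) (31, 49.3808) (31, 82) (0, 82)]
11. shoelace: 1406.4239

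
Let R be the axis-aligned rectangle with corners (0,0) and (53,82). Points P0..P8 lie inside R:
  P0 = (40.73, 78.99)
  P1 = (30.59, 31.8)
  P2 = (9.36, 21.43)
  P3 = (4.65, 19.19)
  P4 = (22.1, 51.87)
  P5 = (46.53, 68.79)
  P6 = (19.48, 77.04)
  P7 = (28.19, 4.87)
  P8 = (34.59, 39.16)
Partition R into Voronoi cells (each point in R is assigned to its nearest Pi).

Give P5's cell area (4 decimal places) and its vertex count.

1. box [0,53]×[0,82]: [(0, 0) (53, 0) (53, 82) (0, 82)]
2. ⊥bis P5·P0 via (43.63,73.89): [(0, 49.0808) (0, 0) (53, 0) (53, 79.218)]  |A|=3399.9188
3. ⊥bis P5·P1 via (38.56,50.295): [(17.8387, 59.2244) (53, 44.0724) (53, 79.218)]  |A|=617.8827
4. ⊥bis P5·P2 via (27.945,45.11): [(17.8387, 59.2244) (53, 44.0724) (53, 79.218)]  |A|=617.8827
5. ⊥bis P5·P3 via (25.59,43.99): [(17.8387, 59.2244) (53, 44.0724) (53, 79.218)]  |A|=617.8827
6. ⊥bis P5·P4 via (34.315,60.33): [(30.209, 66.2585) (42.416, 48.6333) (53, 44.0724) (53, 79.218)]  |A|=465.9364
7. ⊥bis P5·P6 via (33.005,72.915): [(31.1355, 66.7853) (30.7407, 65.4908) (42.416, 48.6333) (53, 44.0724) (53, 79.218)]  |A|=465.4407
8. ⊥bis P5·P7 via (37.36,36.83): [(31.1355, 66.7853) (30.7407, 65.4908) (42.416, 48.6333) (53, 44.0724) (53, 79.218)]  |A|=465.4407
9. ⊥bis P5·P8 via (40.56,53.975): [(31.1355, 66.7853) (30.7407, 65.4908) (38.0027, 55.0055) (53, 48.9621) (53, 79.218)]  |A|=405.1178
10. canonical 5-gon: [(31.1355, 66.7853) (30.7407, 65.4908) (38.0027, 55.0055) (53, 48.9621) (53, 79.218)]
11. shoelace: 405.1178

Area of P5's cell: 405.1178 (5 vertices)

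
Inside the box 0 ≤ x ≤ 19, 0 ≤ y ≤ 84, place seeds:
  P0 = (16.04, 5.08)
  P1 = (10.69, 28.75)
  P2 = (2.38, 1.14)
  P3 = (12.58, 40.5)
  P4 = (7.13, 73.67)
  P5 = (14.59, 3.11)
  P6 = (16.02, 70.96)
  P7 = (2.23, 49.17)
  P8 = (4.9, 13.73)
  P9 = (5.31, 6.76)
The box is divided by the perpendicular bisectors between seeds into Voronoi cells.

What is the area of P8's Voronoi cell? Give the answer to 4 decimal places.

Area of P8's cell: 159.7036

1. box [0,19]×[0,84]: [(0, 0) (19, 0) (19, 84) (0, 84)]
2. ⊥bis P8·P0 via (10.47,9.405): [(0, 0) (3.1672, 0) (19, 20.3905) (19, 84) (0, 84)]  |A|=1434.5809
3. ⊥bis P8·P1 via (7.795,21.24): [(0, 24.2449) (0, 0) (3.1672, 0) (16.9264, 17.72)]  |A|=233.2506
4. ⊥bis P8·P2 via (3.64,7.435): [(0, 24.2449) (0, 8.1636) (8.2274, 6.5168) (16.9264, 17.72)]  |A|=189.3483
5. ⊥bis P8·P3 via (8.74,27.115): [(0, 24.2449) (0, 8.1636) (8.2274, 6.5168) (16.9264, 17.72)]  |A|=189.3483
6. ⊥bis P8·P4 via (6.015,43.7): [(0, 24.2449) (0, 8.1636) (8.2274, 6.5168) (16.9264, 17.72)]  |A|=189.3483
7. ⊥bis P8·P5 via (9.745,8.42): [(0, 24.2449) (0, 8.1636) (7.7614, 6.6101) (9.6084, 8.2953) (16.9264, 17.72)]  |A|=188.8694
8. ⊥bis P8·P6 via (10.46,42.345): [(0, 24.2449) (0, 8.1636) (7.7614, 6.6101) (9.6084, 8.2953) (16.9264, 17.72)]  |A|=188.8694
9. ⊥bis P8·P7 via (3.565,31.45): [(0, 24.2449) (0, 8.1636) (7.7614, 6.6101) (9.6084, 8.2953) (16.9264, 17.72)]  |A|=188.8694
10. ⊥bis P8·P9 via (5.105,10.245): [(0, 24.2449) (0, 9.9447) (11.4102, 10.6159) (16.9264, 17.72)]  |A|=159.7036
11. canonical 4-gon: [(0, 24.2449) (0, 9.9447) (11.4102, 10.6159) (16.9264, 17.72)]
12. shoelace: 159.7036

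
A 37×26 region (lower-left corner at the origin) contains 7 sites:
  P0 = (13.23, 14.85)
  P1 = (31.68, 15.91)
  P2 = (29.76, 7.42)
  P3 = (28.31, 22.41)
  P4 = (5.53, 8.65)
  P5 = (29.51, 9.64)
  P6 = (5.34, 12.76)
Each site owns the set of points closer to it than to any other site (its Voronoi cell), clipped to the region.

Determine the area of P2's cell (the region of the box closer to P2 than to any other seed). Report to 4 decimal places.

Area of P2's cell: 155.8106

1. box [0,37]×[0,26]: [(0, 0) (37, 0) (37, 26) (0, 26)]
2. ⊥bis P2·P0 via (21.495,11.135): [(16.49, 0) (37, 0) (37, 26) (28.1766, 26)]  |A|=381.3344
3. ⊥bis P2·P1 via (30.72,11.665): [(22.5624, 13.5098) (16.49, 0) (37, 0) (37, 10.2448)]  |A|=212.4982
4. ⊥bis P2·P3 via (29.035,14.915): [(22.5624, 13.5098) (16.49, 0) (37, 0) (37, 10.2448)]  |A|=212.4982
5. ⊥bis P2·P4 via (17.645,8.035): [(22.5624, 13.5098) (17.3322, 1.8738) (17.2371, 0) (37, 0) (37, 10.2448)]  |A|=211.7982
6. ⊥bis P2·P5 via (29.635,8.53): [(19.8277, 7.4256) (17.3322, 1.8738) (17.2371, 0) (37, 0) (37, 9.3594)]  |A|=155.8106
7. ⊥bis P2·P6 via (17.55,10.09): [(19.8277, 7.4256) (17.3322, 1.8738) (17.2371, 0) (37, 0) (37, 9.3594)]  |A|=155.8106
8. canonical 5-gon: [(19.8277, 7.4256) (17.3322, 1.8738) (17.2371, 0) (37, 0) (37, 9.3594)]
9. shoelace: 155.8106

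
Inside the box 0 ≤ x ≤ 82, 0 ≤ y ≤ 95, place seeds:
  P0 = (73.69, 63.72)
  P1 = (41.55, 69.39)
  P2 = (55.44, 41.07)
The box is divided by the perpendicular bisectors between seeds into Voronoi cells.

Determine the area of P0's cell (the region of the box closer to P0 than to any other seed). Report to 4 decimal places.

Area of P0's cell: 1076.0361

1. box [0,82]×[0,95]: [(0, 0) (82, 0) (82, 95) (0, 95)]
2. ⊥bis P0·P1 via (57.62,66.555): [(45.8787, 0) (82, 0) (82, 95) (62.6381, 95)]  |A|=2635.4521
3. ⊥bis P0·P2 via (64.565,52.395): [(56.2972, 59.0567) (82, 38.3469) (82, 95) (62.6381, 95)]  |A|=1076.0361
4. canonical 4-gon: [(56.2972, 59.0567) (82, 38.3469) (82, 95) (62.6381, 95)]
5. shoelace: 1076.0361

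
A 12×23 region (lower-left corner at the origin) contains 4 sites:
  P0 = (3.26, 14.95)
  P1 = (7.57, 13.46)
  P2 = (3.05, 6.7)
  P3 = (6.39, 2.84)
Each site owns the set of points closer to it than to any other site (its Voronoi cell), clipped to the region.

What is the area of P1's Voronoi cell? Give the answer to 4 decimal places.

1. box [0,12]×[0,23]: [(0, 0) (12, 0) (12, 23) (0, 23)]
2. ⊥bis P1·P0 via (5.415,14.205): [(0.5042, 0) (12, 0) (12, 23) (8.4555, 23)]  |A|=172.9632
3. ⊥bis P1·P2 via (5.31,10.08): [(4.237, 10.7975) (12, 5.6068) (12, 23) (8.4555, 23)]  |A|=89.1378
4. ⊥bis P1·P3 via (6.98,8.15): [(4.237, 10.7975) (8.4389, 7.9879) (12, 7.5922) (12, 23) (8.4555, 23)]  |A|=85.6026
5. canonical 5-gon: [(4.237, 10.7975) (8.4389, 7.9879) (12, 7.5922) (12, 23) (8.4555, 23)]
6. shoelace: 85.6026

Area of P1's cell: 85.6026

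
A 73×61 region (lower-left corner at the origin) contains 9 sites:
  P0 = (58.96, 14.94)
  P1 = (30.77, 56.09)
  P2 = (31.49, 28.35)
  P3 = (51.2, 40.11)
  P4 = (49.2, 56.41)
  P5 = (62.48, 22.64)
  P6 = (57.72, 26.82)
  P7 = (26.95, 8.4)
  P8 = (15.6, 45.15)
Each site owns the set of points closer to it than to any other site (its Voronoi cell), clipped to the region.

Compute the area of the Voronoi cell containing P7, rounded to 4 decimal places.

1. box [0,73]×[0,61]: [(0, 0) (73, 0) (73, 61) (0, 61)]
2. ⊥bis P7·P0 via (42.955,11.67): [(0, 0) (45.3393, 0) (32.8763, 61) (0, 61)]  |A|=2385.5771
3. ⊥bis P7·P1 via (28.86,32.245): [(0, 34.5567) (0, 0) (45.3393, 0) (38.9159, 31.4395)]  |A|=1385.1251
4. ⊥bis P7·P2 via (29.22,18.375): [(0, 25.0246) (0, 0) (45.3393, 0) (42.188, 15.4239)]  |A|=877.5226
5. ⊥bis P7·P3 via (39.075,24.255): [(0, 25.0246) (0, 0) (45.3393, 0) (42.188, 15.4239)]  |A|=877.5226
6. ⊥bis P7·P4 via (38.075,32.405): [(0, 25.0246) (0, 0) (45.3393, 0) (42.188, 15.4239)]  |A|=877.5226
7. ⊥bis P7·P5 via (44.715,15.52): [(0, 25.0246) (0, 0) (45.3393, 0) (42.188, 15.4239)]  |A|=877.5226
8. ⊥bis P7·P6 via (42.335,17.61): [(0, 25.0246) (0, 0) (45.3393, 0) (42.188, 15.4239)]  |A|=877.5226
9. ⊥bis P7·P8 via (21.275,26.775): [(8.986, 22.9796) (0, 20.2044) (0, 0) (45.3393, 0) (42.188, 15.4239)]  |A|=855.8654
10. canonical 5-gon: [(8.986, 22.9796) (0, 20.2044) (0, 0) (45.3393, 0) (42.188, 15.4239)]
11. shoelace: 855.8654

Area of P7's cell: 855.8654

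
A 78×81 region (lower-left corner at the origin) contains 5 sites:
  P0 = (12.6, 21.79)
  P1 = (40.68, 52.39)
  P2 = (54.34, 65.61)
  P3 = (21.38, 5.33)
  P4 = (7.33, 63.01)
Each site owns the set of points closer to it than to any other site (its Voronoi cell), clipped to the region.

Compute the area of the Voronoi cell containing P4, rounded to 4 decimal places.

Area of P4's cell: 973.4458

1. box [0,78]×[0,81]: [(0, 0) (78, 0) (78, 81) (0, 81)]
2. ⊥bis P4·P0 via (9.965,42.4): [(0, 41.126) (78, 51.0983) (78, 81) (0, 81)]  |A|=2721.253
3. ⊥bis P4·P1 via (24.005,57.7): [(0, 41.126) (19.5219, 43.6219) (31.4247, 81) (0, 81)]  |A|=976.5072
4. ⊥bis P4·P2 via (30.835,64.31): [(0, 41.126) (19.5219, 43.6219) (30.1358, 76.9525) (29.9119, 81) (0, 81)]  |A|=973.4458
5. ⊥bis P4·P3 via (14.355,34.17): [(0, 41.126) (19.5219, 43.6219) (30.1358, 76.9525) (29.9119, 81) (0, 81)]  |A|=973.4458
6. canonical 5-gon: [(0, 41.126) (19.5219, 43.6219) (30.1358, 76.9525) (29.9119, 81) (0, 81)]
7. shoelace: 973.4458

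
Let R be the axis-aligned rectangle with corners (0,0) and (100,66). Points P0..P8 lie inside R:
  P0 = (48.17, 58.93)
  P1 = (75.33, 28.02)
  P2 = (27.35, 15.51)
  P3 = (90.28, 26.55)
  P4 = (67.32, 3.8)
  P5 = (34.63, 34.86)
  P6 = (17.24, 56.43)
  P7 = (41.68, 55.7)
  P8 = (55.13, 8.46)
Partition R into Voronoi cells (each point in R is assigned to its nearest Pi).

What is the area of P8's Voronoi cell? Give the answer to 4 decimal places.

1. box [0,100]×[0,66]: [(0, 0) (100, 0) (100, 66) (0, 66)]
2. ⊥bis P8·P0 via (51.65,33.695): [(0, 26.5723) (0, 0) (100, 0) (100, 40.3626)]  |A|=3346.7459
3. ⊥bis P8·P1 via (65.23,18.24): [(50.4279, 33.5265) (0, 26.5723) (0, 0) (82.8921, 0)]  |A|=2059.5309
4. ⊥bis P8·P2 via (41.24,11.985): [(50.4279, 33.5265) (46.5718, 32.9947) (38.1985, 0) (82.8921, 0)]  |A|=810.5979
5. ⊥bis P8·P3 via (72.705,17.505): [(80.3775, 2.5969) (50.4279, 33.5265) (46.5718, 32.9947) (38.1985, 0) (81.714, 0)]  |A|=809.0681
6. ⊥bis P8·P4 via (61.225,6.13): [(65.6777, 17.7777) (50.4279, 33.5265) (46.5718, 32.9947) (38.1985, 0) (58.8816, 0)]  |A|=597.1726
7. ⊥bis P8·P5 via (44.88,21.66): [(65.6777, 17.7777) (54.6056, 29.2121) (43.4046, 20.5143) (38.1985, 0) (58.8816, 0)]  |A|=531.6212
8. ⊥bis P8·P6 via (36.185,32.445): [(65.6777, 17.7777) (54.6056, 29.2121) (43.4046, 20.5143) (38.1985, 0) (58.8816, 0)]  |A|=531.6212
9. ⊥bis P8·P7 via (48.405,32.08): [(65.6777, 17.7777) (54.6056, 29.2121) (43.4046, 20.5143) (38.1985, 0) (58.8816, 0)]  |A|=531.6212
10. canonical 5-gon: [(65.6777, 17.7777) (54.6056, 29.2121) (43.4046, 20.5143) (38.1985, 0) (58.8816, 0)]
11. shoelace: 531.6212

Area of P8's cell: 531.6212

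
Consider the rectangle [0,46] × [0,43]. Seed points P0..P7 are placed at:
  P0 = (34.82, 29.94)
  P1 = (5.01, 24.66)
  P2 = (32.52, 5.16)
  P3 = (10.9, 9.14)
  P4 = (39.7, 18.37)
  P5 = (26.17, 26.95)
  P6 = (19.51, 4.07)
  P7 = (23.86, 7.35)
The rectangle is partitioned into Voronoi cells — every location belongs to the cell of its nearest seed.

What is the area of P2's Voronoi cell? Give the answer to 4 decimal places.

Area of P2's cell: 194.2384

1. box [0,46]×[0,43]: [(0, 0) (46, 0) (46, 43) (0, 43)]
2. ⊥bis P2·P0 via (33.67,17.55): [(0, 20.6751) (0, 0) (46, 0) (46, 16.4056)]  |A|=852.8563
3. ⊥bis P2·P1 via (18.765,14.91): [(21.4409, 18.6851) (8.1963, 0) (46, 0) (46, 16.4056)]  |A|=554.6354
4. ⊥bis P2·P3 via (21.71,7.15): [(23.7933, 18.4667) (20.3938, 0) (46, 0) (46, 16.4056)]  |A|=418.5886
5. ⊥bis P2·P4 via (36.11,11.765): [(23.7921, 18.4601) (20.3938, 0) (46, 0) (46, 6.3895)]  |A|=307.2962
6. ⊥bis P2·P5 via (29.345,16.055): [(28.6108, 15.841) (23.0094, 14.2087) (20.3938, 0) (46, 0) (46, 6.3895)]  |A|=296.0281
7. ⊥bis P2·P6 via (26.015,4.615): [(28.6108, 15.841) (25.1587, 14.8351) (26.4017, 0) (46, 0) (46, 6.3895)]  |A|=237.0141
8. ⊥bis P2·P7 via (28.19,6.255): [(30.3721, 14.8837) (26.6082, 0) (46, 0) (46, 6.3895)]  |A|=194.2384
9. canonical 4-gon: [(30.3721, 14.8837) (26.6082, 0) (46, 0) (46, 6.3895)]
10. shoelace: 194.2384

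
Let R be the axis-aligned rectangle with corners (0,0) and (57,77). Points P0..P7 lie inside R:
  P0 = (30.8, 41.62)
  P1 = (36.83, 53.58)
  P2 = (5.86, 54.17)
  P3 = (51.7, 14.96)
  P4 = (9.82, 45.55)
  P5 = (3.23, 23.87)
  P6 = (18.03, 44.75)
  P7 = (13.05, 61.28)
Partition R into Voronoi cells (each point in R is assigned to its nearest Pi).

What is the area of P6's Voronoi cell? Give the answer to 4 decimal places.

Area of P6's cell: 252.4416

1. box [0,57]×[0,77]: [(0, 0) (57, 0) (57, 77) (0, 77)]
2. ⊥bis P6·P0 via (24.415,43.185): [(0, 0) (13.8301, 0) (32.7032, 77) (0, 77)]  |A|=1791.5343
3. ⊥bis P6·P1 via (27.43,49.165): [(0, 0) (13.8301, 0) (26.412, 51.3325) (14.3564, 77) (0, 77)]  |A|=1556.0755
4. ⊥bis P6·P2 via (11.945,49.46): [(0, 34.0279) (0, 0) (13.8301, 0) (26.412, 51.3325) (21.496, 61.7992)]  |A|=985.0972
5. ⊥bis P6·P3 via (34.865,29.855): [(0, 34.0279) (0, 0) (8.4504, 0) (15.8915, 8.4103) (26.412, 51.3325) (21.496, 61.7992)]  |A|=962.4745
6. ⊥bis P6·P4 via (13.925,45.15): [(14.6906, 53.0072) (9.6585, 1.3655) (15.8915, 8.4103) (26.412, 51.3325) (21.496, 61.7992)]  |A|=460.8039
7. ⊥bis P6·P5 via (10.63,34.31): [(14.6906, 53.0072) (12.7241, 32.8257) (20.5212, 27.299) (26.412, 51.3325) (21.496, 61.7992)]  |A|=287.1243
8. ⊥bis P6·P7 via (15.54,53.015): [(14.6657, 52.7516) (12.7241, 32.8257) (20.5212, 27.299) (26.412, 51.3325) (24.372, 55.6758)]  |A|=252.4416
9. canonical 5-gon: [(14.6657, 52.7516) (12.7241, 32.8257) (20.5212, 27.299) (26.412, 51.3325) (24.372, 55.6758)]
10. shoelace: 252.4416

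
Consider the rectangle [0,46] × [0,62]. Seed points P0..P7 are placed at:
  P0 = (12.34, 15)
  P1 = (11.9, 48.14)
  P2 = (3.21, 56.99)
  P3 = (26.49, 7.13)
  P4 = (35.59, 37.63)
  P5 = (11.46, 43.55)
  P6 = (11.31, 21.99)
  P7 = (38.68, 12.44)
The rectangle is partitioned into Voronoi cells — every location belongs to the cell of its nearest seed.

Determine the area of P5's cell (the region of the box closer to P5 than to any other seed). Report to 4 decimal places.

Area of P5's cell: 300.8380

1. box [0,46]×[0,62]: [(0, 0) (46, 0) (46, 62) (0, 62)]
2. ⊥bis P5·P0 via (11.9,29.275): [(0, 28.9082) (46, 30.3261) (46, 62) (0, 62)]  |A|=1489.6117
3. ⊥bis P5·P1 via (11.68,45.845): [(0, 46.9647) (0, 28.9082) (46, 30.3261) (46, 42.5551)]  |A|=696.5652
4. ⊥bis P5·P2 via (7.335,50.27): [(1.6869, 46.8029) (0, 45.7675) (0, 28.9082) (46, 30.3261) (46, 42.5551)]  |A|=695.5555
5. ⊥bis P5·P3 via (18.975,25.34): [(1.6869, 46.8029) (0, 45.7675) (0, 28.9082) (29.8508, 29.8283) (46, 36.4928) (46, 42.5551)]  |A|=645.7615
6. ⊥bis P5·P4 via (23.525,40.59): [(24.5125, 44.6149) (1.6869, 46.8029) (0, 45.7675) (0, 28.9082) (20.8164, 29.5498)]  |A|=375.9086
7. ⊥bis P5·P6 via (11.385,32.77): [(21.589, 32.699) (24.5125, 44.6149) (1.6869, 46.8029) (0, 45.7675) (0, 32.8492)]  |A|=300.838
8. ⊥bis P5·P7 via (25.07,27.995): [(21.589, 32.699) (24.5125, 44.6149) (1.6869, 46.8029) (0, 45.7675) (0, 32.8492)]  |A|=300.838
9. canonical 5-gon: [(21.589, 32.699) (24.5125, 44.6149) (1.6869, 46.8029) (0, 45.7675) (0, 32.8492)]
10. shoelace: 300.838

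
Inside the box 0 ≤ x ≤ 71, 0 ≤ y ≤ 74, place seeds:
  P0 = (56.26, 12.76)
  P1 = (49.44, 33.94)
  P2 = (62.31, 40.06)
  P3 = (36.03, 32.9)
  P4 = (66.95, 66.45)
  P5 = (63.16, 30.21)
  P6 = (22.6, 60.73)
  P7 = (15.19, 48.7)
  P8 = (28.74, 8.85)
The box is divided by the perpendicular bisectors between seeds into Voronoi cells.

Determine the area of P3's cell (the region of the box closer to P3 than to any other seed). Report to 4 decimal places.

Area of P3's cell: 572.6550

1. box [0,71]×[0,74]: [(0, 0) (71, 0) (71, 74) (0, 74)]
2. ⊥bis P3·P0 via (46.145,22.83): [(0, 0) (23.4166, 0) (71, 47.7961) (71, 74) (0, 74)]  |A|=4116.8495
3. ⊥bis P3·P1 via (42.735,33.42): [(0, 0) (23.4166, 0) (43.7434, 20.4177) (39.5879, 74) (0, 74)]  |A|=2918.166
4. ⊥bis P3·P2 via (49.17,36.48): [(0, 0) (23.4166, 0) (43.7434, 20.4177) (39.8426, 70.7152) (38.9477, 74) (0, 74)]  |A|=2917.1146
5. ⊥bis P3·P4 via (51.49,49.675): [(0, 0) (23.4166, 0) (43.7434, 20.4177) (40.7034, 59.616) (25.096, 74) (0, 74)]  |A|=2813.9406
6. ⊥bis P3·P5 via (49.595,31.555): [(0, 0) (23.4166, 0) (43.7434, 20.4177) (40.7034, 59.616) (25.096, 74) (0, 74)]  |A|=2813.9406
7. ⊥bis P3·P6 via (29.315,46.815): [(0, 32.6684) (0, 0) (23.4166, 0) (43.7434, 20.4177) (41.2495, 52.5743)]  |A|=1641.6121
8. ⊥bis P3·P7 via (25.61,40.8): [(30.6638, 47.4659) (0, 7.0207) (0, 0) (23.4166, 0) (43.7434, 20.4177) (41.2495, 52.5743)]  |A|=1248.3851
9. ⊥bis P3·P8 via (32.385,20.875): [(30.6638, 47.4659) (14.5926, 26.2682) (41.4601, 18.1242) (43.7434, 20.4177) (41.2495, 52.5743)]  |A|=572.655
10. canonical 5-gon: [(30.6638, 47.4659) (14.5926, 26.2682) (41.4601, 18.1242) (43.7434, 20.4177) (41.2495, 52.5743)]
11. shoelace: 572.655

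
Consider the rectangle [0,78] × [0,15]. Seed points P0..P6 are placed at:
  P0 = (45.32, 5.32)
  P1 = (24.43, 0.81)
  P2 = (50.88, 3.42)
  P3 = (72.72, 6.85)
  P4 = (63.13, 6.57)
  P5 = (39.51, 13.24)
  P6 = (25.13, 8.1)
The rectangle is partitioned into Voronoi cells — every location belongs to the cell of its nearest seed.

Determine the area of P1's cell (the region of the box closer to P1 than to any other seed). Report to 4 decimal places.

Area of P1's cell: 180.9510

1. box [0,78]×[0,15]: [(0, 0) (78, 0) (78, 15) (0, 15)]
2. ⊥bis P1·P0 via (34.875,3.065): [(0, 0) (35.5367, 0) (32.2983, 15) (0, 15)]  |A|=508.7627
3. ⊥bis P1·P2 via (37.655,2.115): [(0, 0) (35.5367, 0) (32.2983, 15) (0, 15)]  |A|=508.7627
4. ⊥bis P1·P3 via (48.575,3.83): [(0, 0) (35.5367, 0) (32.2983, 15) (0, 15)]  |A|=508.7627
5. ⊥bis P1·P4 via (43.78,3.69): [(0, 0) (35.5367, 0) (32.2983, 15) (0, 15)]  |A|=508.7627
6. ⊥bis P1·P5 via (31.97,7.025): [(0, 0) (35.5367, 0) (34.7476, 3.6553) (25.3964, 15) (0, 15)]  |A|=469.6128
7. ⊥bis P1·P6 via (24.78,4.455): [(0, 6.8344) (0, 0) (35.5367, 0) (34.7823, 3.4946)]  |A|=180.951
8. canonical 4-gon: [(0, 6.8344) (0, 0) (35.5367, 0) (34.7823, 3.4946)]
9. shoelace: 180.951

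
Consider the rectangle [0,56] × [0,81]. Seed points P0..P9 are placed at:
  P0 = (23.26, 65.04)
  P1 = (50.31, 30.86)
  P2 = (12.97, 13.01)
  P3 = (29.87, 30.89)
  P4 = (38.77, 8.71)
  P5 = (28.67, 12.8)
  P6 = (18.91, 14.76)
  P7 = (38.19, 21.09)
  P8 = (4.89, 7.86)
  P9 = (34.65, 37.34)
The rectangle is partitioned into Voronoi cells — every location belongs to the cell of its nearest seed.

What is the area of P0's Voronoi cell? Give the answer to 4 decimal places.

Area of P0's cell: 1661.6319

1. box [0,56]×[0,81]: [(0, 0) (56, 0) (56, 81) (0, 81)]
2. ⊥bis P0·P1 via (36.785,47.95): [(0, 18.8384) (56, 63.1567) (56, 81) (0, 81)]  |A|=2240.1364
3. ⊥bis P0·P2 via (18.115,39.025): [(0, 42.6076) (24.0295, 37.8553) (56, 63.1567) (56, 81) (0, 81)]  |A|=1954.5557
4. ⊥bis P0·P3 via (26.565,47.965): [(0, 42.8231) (40.1189, 50.5885) (56, 63.1567) (56, 81) (0, 81)]  |A|=1759.0155
5. ⊥bis P0·P4 via (31.015,36.875): [(0, 42.8231) (40.1189, 50.5885) (56, 63.1567) (56, 81) (0, 81)]  |A|=1759.0155
6. ⊥bis P0·P5 via (25.965,38.92): [(0, 42.8231) (40.1189, 50.5885) (56, 63.1567) (56, 81) (0, 81)]  |A|=1759.0155
7. ⊥bis P0·P6 via (21.085,39.9): [(0, 42.8231) (40.1189, 50.5885) (56, 63.1567) (56, 81) (0, 81)]  |A|=1759.0155
8. ⊥bis P0·P7 via (30.725,43.065): [(0, 42.8231) (40.1189, 50.5885) (56, 63.1567) (56, 81) (0, 81)]  |A|=1759.0155
9. ⊥bis P0·P8 via (14.075,36.45): [(0, 42.8231) (40.1189, 50.5885) (56, 63.1567) (56, 81) (0, 81)]  |A|=1759.0155
10. ⊥bis P0·P9 via (28.955,51.19): [(0, 42.8231) (16.2621, 45.9708) (53.7748, 61.3957) (56, 63.1567) (56, 81) (0, 81)]  |A|=1661.6319
11. canonical 6-gon: [(0, 42.8231) (16.2621, 45.9708) (53.7748, 61.3957) (56, 63.1567) (56, 81) (0, 81)]
12. shoelace: 1661.6319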